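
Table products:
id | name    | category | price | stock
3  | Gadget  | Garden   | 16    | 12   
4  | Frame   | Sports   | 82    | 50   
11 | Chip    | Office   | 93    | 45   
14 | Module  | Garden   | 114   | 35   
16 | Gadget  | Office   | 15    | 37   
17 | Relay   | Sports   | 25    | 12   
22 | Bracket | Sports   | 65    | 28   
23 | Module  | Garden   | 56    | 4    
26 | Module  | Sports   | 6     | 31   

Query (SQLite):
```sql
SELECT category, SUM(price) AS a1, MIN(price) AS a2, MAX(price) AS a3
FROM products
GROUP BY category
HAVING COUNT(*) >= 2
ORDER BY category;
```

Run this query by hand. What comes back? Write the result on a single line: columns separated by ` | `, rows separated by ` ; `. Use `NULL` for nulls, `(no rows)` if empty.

Garden | 186 | 16 | 114 ; Office | 108 | 15 | 93 ; Sports | 178 | 6 | 82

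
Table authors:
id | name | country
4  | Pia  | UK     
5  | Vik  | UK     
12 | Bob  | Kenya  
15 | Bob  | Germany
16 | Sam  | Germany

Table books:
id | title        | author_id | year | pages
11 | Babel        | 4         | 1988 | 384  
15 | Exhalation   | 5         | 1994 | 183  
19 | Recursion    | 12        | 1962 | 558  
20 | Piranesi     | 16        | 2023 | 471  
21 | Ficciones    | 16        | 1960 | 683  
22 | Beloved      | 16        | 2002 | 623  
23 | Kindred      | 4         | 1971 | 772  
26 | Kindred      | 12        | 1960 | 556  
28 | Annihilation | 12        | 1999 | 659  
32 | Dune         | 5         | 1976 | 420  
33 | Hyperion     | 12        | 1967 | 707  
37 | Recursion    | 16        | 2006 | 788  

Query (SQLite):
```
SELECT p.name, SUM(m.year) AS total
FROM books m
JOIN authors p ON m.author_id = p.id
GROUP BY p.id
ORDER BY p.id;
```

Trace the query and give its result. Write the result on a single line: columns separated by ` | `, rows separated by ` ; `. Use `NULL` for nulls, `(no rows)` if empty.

Pia | 3959 ; Vik | 3970 ; Bob | 7888 ; Sam | 7991

Join each books row to its authors via author_id.
Group joined rows by authors.id; compute SUM(m.year) per group.
  4: ids {11, 23} → SUM(m.year)=3959
  5: ids {15, 32} → SUM(m.year)=3970
  12: ids {19, 26, 28, 33} → SUM(m.year)=7888
  16: ids {20, 21, 22, 37} → SUM(m.year)=7991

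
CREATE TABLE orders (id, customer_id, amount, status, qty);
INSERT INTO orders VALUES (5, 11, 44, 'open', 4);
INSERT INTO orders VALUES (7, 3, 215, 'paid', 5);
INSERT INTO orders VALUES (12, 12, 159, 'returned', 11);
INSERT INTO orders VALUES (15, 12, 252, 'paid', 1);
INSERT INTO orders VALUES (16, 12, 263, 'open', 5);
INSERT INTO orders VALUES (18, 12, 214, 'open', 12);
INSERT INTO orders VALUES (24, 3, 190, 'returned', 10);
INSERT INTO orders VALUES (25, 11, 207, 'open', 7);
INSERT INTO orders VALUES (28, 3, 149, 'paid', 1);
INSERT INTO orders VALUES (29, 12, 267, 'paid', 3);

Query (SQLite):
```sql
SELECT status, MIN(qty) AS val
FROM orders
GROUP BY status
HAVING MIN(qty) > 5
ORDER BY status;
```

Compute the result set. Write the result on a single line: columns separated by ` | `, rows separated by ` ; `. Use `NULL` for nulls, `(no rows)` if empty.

returned | 10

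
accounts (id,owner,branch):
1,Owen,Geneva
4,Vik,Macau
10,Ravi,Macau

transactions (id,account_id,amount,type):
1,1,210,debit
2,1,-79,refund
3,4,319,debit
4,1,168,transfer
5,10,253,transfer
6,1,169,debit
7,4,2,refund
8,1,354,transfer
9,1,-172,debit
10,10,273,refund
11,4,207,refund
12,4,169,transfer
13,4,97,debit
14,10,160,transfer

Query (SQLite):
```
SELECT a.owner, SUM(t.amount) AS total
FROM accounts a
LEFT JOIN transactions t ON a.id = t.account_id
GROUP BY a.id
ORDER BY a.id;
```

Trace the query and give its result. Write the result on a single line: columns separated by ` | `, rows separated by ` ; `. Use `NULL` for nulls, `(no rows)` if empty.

Owen | 650 ; Vik | 794 ; Ravi | 686

LEFT JOIN keeps every accounts row; unmatched ones get NULL for transactions columns.
Group by accounts.id and compute SUM(t.amount). SUM over an all-NULL group is NULL.
  1: ids {1, 2, 4, 6, 8, 9} → SUM(t.amount)=650
  4: ids {3, 7, 11, 12, 13} → SUM(t.amount)=794
  10: ids {5, 10, 14} → SUM(t.amount)=686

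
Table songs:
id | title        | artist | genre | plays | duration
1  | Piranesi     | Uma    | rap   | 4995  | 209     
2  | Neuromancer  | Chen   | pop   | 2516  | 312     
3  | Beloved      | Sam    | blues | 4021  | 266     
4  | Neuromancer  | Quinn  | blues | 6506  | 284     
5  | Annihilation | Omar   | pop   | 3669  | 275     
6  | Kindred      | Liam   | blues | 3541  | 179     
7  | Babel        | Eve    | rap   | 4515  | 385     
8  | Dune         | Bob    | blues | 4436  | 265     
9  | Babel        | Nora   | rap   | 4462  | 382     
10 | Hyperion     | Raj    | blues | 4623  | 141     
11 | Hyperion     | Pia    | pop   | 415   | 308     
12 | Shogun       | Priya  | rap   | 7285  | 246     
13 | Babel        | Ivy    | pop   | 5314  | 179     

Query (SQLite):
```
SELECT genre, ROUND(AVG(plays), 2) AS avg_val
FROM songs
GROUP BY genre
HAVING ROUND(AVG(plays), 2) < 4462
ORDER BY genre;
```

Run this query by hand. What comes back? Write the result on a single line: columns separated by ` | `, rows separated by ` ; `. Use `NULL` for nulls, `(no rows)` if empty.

pop | 2978.5

Partition songs by genre; compute ROUND(AVG(plays), 2) within each group.
HAVING: keep groups where ROUND(AVG(plays), 2) < 4462.
  blues: ids {3, 4, 6, 8, 10} → ROUND(AVG(plays), 2)=4625.4
  pop: ids {2, 5, 11, 13} → ROUND(AVG(plays), 2)=2978.5
  rap: ids {1, 7, 9, 12} → ROUND(AVG(plays), 2)=5314.25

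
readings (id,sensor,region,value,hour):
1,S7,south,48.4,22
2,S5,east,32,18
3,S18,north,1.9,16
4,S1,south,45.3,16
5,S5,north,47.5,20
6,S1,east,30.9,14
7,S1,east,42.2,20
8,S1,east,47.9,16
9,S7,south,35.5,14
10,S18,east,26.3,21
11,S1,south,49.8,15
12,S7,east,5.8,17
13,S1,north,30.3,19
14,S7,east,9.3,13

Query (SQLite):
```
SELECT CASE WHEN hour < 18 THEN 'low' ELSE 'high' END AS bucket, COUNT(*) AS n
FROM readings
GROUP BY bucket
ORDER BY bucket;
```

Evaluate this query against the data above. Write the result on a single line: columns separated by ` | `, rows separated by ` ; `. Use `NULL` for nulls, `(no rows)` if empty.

Bucket rows by hour < 18 → 'low' else 'high'; count each bucket.

high | 6 ; low | 8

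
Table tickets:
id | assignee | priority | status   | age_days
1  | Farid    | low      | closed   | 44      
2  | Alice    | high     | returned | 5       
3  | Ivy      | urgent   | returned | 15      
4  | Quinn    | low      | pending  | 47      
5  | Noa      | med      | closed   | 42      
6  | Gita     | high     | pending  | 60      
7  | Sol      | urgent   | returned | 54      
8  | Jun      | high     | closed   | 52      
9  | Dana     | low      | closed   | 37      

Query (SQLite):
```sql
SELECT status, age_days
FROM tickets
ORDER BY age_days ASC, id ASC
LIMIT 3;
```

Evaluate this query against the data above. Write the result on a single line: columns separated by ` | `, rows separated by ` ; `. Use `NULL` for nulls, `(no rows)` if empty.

Sort by age_days asc, tiebreak id asc: (5, id=2), (15, id=3), (37, id=9), (42, id=5), (44, id=1), (47, id=4) …. Take first 3.

returned | 5 ; returned | 15 ; closed | 37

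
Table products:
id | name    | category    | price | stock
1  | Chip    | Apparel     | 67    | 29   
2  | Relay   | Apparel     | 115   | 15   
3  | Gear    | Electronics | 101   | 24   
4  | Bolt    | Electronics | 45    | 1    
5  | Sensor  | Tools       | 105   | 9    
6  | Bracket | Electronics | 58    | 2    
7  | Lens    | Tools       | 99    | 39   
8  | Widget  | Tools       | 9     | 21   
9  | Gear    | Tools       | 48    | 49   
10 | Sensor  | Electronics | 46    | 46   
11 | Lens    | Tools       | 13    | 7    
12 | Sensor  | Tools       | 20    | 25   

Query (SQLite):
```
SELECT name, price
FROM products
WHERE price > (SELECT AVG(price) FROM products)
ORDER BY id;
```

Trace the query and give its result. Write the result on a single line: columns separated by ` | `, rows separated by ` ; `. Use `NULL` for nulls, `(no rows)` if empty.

Chip | 67 ; Relay | 115 ; Gear | 101 ; Sensor | 105 ; Lens | 99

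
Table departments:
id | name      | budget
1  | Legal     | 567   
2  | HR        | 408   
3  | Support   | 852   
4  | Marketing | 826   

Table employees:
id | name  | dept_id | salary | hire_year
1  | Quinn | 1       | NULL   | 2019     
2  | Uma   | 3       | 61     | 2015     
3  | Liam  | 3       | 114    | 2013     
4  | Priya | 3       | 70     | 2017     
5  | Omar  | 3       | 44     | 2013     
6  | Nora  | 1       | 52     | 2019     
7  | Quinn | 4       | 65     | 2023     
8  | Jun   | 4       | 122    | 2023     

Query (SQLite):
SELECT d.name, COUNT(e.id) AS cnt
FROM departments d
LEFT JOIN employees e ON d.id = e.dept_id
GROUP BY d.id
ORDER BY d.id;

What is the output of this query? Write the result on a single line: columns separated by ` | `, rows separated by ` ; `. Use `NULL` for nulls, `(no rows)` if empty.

Legal | 2 ; HR | 0 ; Support | 4 ; Marketing | 2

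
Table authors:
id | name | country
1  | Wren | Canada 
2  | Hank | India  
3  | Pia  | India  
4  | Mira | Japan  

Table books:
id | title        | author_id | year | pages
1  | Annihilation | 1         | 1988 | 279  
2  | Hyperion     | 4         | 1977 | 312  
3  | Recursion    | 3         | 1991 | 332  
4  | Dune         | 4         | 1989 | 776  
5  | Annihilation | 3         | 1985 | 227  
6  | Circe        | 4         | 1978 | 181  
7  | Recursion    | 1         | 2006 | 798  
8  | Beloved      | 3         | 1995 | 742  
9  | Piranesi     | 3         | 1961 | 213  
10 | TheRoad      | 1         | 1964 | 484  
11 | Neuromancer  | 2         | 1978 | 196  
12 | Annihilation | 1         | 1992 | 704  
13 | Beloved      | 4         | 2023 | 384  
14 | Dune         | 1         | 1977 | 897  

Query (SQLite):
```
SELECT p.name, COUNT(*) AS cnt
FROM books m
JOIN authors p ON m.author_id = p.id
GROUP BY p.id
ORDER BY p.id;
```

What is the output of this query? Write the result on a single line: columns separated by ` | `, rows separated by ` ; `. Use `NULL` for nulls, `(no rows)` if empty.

Join each books row to its authors via author_id.
Group joined rows by authors.id; compute COUNT(*) per group.
  1: ids {1, 7, 10, 12, 14} → COUNT(*)=5
  2: ids {11} → COUNT(*)=1
  3: ids {3, 5, 8, 9} → COUNT(*)=4
  4: ids {2, 4, 6, 13} → COUNT(*)=4

Wren | 5 ; Hank | 1 ; Pia | 4 ; Mira | 4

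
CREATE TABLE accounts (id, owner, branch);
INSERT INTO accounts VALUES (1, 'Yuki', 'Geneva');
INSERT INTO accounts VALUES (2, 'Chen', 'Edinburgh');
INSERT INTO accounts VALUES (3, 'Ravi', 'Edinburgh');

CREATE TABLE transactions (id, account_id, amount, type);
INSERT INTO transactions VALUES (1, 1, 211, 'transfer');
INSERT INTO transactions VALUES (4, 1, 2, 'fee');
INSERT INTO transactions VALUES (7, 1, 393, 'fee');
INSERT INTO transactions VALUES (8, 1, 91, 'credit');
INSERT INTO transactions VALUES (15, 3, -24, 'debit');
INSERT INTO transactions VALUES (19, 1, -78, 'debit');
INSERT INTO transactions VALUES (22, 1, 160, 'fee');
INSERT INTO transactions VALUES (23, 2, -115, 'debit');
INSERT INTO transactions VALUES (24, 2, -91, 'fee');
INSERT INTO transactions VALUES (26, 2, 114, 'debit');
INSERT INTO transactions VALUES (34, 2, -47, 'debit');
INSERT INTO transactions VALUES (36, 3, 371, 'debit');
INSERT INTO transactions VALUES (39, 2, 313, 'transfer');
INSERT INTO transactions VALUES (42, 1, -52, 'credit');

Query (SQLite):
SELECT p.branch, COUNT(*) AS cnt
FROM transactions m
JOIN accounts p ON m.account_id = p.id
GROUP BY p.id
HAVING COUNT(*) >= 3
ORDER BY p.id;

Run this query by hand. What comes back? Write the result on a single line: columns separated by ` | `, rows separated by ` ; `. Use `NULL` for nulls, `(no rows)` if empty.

Join each transactions row to its accounts via account_id.
Group joined rows by accounts.id; compute COUNT(*) per group.
HAVING: keep groups with count ≥ 3.
  1: ids {1, 4, 7, 8, 19, 22, 42} → COUNT(*)=7
  2: ids {23, 24, 26, 34, 39} → COUNT(*)=5
  3: ids {15, 36} → COUNT(*)=2

Geneva | 7 ; Edinburgh | 5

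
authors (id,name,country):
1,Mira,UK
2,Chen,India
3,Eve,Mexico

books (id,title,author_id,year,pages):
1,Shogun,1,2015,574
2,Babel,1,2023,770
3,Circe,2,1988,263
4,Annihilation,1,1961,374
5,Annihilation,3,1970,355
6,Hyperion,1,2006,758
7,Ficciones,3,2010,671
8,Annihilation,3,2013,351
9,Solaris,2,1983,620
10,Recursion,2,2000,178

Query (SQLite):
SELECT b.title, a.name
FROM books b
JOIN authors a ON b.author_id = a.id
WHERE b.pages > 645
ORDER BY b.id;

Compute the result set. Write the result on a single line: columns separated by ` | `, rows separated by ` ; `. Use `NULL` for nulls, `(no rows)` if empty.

Babel | Mira ; Hyperion | Mira ; Ficciones | Eve

Each books row matches the authors row where author_id = authors.id.
Then keep rows with b.pages > 645.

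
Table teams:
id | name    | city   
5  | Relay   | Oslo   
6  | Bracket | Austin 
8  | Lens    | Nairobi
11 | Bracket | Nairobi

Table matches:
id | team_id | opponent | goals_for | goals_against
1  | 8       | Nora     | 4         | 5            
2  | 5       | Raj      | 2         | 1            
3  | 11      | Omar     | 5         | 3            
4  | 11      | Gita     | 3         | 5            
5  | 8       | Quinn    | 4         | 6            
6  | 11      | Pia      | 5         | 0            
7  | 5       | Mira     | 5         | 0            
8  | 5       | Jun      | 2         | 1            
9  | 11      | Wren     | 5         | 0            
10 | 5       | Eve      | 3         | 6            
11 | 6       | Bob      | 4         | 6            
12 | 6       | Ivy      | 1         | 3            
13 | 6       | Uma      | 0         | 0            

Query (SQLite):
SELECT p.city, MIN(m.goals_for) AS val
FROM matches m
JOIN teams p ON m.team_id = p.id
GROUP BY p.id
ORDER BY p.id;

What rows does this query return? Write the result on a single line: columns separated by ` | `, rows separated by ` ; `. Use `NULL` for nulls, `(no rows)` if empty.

Oslo | 2 ; Austin | 0 ; Nairobi | 4 ; Nairobi | 3

Join each matches row to its teams via team_id.
Group joined rows by teams.id; compute MIN(m.goals_for) per group.
  5: ids {2, 7, 8, 10} → MIN(m.goals_for)=2
  6: ids {11, 12, 13} → MIN(m.goals_for)=0
  8: ids {1, 5} → MIN(m.goals_for)=4
  11: ids {3, 4, 6, 9} → MIN(m.goals_for)=3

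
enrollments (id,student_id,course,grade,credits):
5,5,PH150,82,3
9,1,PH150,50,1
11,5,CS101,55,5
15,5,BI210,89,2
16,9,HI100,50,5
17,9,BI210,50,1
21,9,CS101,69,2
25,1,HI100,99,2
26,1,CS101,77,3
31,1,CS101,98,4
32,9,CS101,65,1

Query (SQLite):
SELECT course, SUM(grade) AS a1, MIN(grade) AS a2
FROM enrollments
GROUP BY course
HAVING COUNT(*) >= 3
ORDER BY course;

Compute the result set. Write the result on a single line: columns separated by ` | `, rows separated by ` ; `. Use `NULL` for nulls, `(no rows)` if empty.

Group enrollments by course.
Per group compute: SUM(grade), MIN(grade).
HAVING: drop groups with fewer than 3 rows.
  BI210: ids {15, 17} → SUM(grade)=139, MIN(grade)=50
  CS101: ids {11, 21, 26, 31, 32} → SUM(grade)=364, MIN(grade)=55
  HI100: ids {16, 25} → SUM(grade)=149, MIN(grade)=50
  PH150: ids {5, 9} → SUM(grade)=132, MIN(grade)=50

CS101 | 364 | 55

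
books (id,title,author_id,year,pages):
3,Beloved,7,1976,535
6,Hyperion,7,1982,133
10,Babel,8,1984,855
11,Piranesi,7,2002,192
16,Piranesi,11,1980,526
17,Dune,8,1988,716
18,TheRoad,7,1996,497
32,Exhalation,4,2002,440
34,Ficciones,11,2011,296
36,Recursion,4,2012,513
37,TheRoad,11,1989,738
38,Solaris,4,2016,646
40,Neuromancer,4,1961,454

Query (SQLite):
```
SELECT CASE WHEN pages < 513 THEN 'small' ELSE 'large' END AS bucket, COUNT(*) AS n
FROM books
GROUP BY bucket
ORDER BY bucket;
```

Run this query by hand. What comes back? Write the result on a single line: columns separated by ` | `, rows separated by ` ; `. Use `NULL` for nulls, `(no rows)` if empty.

large | 7 ; small | 6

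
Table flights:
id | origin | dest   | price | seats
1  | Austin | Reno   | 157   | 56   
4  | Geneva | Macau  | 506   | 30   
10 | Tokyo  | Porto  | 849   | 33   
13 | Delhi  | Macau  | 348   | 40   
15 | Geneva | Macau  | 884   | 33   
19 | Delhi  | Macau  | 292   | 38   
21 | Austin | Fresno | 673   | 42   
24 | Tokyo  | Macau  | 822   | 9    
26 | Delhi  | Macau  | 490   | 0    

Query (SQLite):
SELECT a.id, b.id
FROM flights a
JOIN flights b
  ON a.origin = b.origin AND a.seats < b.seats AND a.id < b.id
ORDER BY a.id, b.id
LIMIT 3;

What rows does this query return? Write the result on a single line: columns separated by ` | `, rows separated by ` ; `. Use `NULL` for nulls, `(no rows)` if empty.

Pairs (a,b) with same origin, a.seats < b.seats, a.id < b.id.
origin groups: Austin:{1,21} Delhi:{13,19,26} Geneva:{4,15} Tokyo:{10,24}
Ordered by (a.id, b.id); first 3.

4 | 15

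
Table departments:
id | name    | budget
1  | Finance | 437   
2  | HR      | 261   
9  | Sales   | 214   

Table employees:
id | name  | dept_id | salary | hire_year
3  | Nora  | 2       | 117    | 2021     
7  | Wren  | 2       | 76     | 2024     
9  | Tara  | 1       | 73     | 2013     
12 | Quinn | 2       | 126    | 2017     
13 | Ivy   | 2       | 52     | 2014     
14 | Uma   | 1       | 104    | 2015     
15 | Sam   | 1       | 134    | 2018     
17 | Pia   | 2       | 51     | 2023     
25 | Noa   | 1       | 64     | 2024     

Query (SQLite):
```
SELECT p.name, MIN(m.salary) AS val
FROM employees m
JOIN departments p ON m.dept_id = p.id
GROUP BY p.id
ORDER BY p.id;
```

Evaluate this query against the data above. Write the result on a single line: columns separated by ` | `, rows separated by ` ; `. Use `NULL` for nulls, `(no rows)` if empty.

Finance | 64 ; HR | 51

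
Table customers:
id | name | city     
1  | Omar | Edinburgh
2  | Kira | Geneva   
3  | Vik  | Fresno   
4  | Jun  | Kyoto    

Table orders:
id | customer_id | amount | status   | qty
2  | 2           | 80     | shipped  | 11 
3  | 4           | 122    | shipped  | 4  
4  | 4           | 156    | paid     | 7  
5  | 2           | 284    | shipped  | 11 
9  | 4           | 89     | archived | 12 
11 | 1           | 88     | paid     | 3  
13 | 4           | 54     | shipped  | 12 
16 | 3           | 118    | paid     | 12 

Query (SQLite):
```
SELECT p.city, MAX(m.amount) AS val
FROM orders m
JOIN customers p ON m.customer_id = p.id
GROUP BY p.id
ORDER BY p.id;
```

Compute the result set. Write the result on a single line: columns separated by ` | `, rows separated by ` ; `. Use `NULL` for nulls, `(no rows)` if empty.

Edinburgh | 88 ; Geneva | 284 ; Fresno | 118 ; Kyoto | 156

Join each orders row to its customers via customer_id.
Group joined rows by customers.id; compute MAX(m.amount) per group.
  1: ids {11} → MAX(m.amount)=88
  2: ids {2, 5} → MAX(m.amount)=284
  3: ids {16} → MAX(m.amount)=118
  4: ids {3, 4, 9, 13} → MAX(m.amount)=156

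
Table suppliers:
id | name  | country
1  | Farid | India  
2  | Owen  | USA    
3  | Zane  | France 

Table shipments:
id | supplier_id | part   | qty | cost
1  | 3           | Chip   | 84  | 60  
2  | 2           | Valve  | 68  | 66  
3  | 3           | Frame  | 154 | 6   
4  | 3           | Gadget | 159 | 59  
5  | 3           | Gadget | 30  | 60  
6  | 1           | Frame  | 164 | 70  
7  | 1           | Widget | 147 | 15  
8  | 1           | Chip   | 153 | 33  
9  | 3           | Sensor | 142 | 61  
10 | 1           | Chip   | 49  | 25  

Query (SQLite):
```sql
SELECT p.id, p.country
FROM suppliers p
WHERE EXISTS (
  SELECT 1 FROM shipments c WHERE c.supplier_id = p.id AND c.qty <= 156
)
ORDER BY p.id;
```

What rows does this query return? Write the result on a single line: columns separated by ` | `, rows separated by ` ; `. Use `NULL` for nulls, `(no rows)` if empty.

For each suppliers row, check whether any shipments with matching supplier_id has qty <= 156.
Keep rows where that is true.

1 | India ; 2 | USA ; 3 | France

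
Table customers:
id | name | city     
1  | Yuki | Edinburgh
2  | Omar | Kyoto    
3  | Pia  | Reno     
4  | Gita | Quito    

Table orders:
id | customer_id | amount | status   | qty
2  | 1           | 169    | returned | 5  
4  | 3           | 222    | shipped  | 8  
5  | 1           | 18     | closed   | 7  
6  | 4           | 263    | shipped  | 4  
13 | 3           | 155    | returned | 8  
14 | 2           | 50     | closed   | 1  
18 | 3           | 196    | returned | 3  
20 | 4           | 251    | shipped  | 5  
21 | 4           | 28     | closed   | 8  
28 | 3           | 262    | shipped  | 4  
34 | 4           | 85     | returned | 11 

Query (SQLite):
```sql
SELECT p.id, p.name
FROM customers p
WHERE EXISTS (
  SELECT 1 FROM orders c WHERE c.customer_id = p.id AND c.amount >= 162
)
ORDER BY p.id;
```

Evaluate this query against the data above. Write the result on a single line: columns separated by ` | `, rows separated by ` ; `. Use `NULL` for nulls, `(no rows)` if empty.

1 | Yuki ; 3 | Pia ; 4 | Gita

For each customers row, check whether any orders with matching customer_id has amount >= 162.
Keep rows where that is true.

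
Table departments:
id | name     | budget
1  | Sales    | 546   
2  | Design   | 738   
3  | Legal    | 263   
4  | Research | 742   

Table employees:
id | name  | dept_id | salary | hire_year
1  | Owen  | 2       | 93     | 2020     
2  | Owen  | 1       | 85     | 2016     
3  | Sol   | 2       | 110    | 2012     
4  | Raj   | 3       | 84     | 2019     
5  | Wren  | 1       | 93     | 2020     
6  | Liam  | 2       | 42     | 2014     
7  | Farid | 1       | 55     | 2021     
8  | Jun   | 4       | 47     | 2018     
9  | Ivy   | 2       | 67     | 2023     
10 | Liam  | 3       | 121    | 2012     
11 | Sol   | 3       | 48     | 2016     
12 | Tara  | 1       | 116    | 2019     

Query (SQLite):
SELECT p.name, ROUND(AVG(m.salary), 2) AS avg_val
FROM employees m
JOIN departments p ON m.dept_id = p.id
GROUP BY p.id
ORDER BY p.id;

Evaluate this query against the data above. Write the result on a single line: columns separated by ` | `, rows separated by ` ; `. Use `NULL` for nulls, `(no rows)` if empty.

Join each employees row to its departments via dept_id.
Group joined rows by departments.id; compute ROUND(AVG(m.salary), 2) per group.
  1: ids {2, 5, 7, 12} → ROUND(AVG(m.salary), 2)=87.25
  2: ids {1, 3, 6, 9} → ROUND(AVG(m.salary), 2)=78
  3: ids {4, 10, 11} → ROUND(AVG(m.salary), 2)=84.33
  4: ids {8} → ROUND(AVG(m.salary), 2)=47

Sales | 87.25 ; Design | 78 ; Legal | 84.33 ; Research | 47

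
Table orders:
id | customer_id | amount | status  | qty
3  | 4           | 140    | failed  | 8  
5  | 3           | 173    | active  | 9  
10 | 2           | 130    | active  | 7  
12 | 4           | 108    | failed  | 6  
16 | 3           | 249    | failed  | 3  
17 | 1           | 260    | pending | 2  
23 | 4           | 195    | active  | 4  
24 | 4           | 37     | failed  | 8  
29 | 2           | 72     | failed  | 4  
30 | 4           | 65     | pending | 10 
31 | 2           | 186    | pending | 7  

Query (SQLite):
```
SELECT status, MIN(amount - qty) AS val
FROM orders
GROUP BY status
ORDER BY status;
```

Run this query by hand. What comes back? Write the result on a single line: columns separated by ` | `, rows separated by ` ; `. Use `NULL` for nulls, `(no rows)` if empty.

active | 123 ; failed | 29 ; pending | 55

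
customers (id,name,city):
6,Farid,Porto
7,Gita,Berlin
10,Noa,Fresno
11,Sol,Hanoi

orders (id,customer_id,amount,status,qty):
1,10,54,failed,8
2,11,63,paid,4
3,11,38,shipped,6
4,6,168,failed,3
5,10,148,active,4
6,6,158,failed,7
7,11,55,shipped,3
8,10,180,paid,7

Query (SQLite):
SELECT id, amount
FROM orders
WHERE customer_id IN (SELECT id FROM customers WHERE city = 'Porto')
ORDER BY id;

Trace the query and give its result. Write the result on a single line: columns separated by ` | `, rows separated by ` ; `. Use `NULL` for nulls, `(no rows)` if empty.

4 | 168 ; 6 | 158

Inner query: customers.id where city = 'Porto'.
Outer: keep orders rows whose customer_id is in that set.
Inner query → {6}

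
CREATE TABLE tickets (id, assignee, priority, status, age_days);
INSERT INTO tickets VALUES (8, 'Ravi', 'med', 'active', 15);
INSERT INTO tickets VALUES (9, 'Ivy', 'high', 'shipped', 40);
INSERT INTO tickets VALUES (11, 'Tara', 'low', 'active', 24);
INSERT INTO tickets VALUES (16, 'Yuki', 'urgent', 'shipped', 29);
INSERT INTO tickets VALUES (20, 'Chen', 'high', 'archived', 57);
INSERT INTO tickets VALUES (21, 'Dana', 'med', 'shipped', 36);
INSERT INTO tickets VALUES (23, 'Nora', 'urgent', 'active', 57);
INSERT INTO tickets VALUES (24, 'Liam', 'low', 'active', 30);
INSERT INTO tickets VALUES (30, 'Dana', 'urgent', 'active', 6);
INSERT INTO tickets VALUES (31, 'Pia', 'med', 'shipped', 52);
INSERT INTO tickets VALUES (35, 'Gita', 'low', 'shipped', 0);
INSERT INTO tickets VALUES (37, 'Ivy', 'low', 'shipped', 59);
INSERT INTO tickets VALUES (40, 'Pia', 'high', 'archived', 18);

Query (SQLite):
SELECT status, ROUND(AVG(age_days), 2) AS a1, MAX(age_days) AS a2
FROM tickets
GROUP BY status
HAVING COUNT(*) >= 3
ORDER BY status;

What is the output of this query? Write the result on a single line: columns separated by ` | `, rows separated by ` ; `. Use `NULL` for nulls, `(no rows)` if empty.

Group tickets by status.
Per group compute: ROUND(AVG(age_days), 2), MAX(age_days).
HAVING: drop groups with fewer than 3 rows.
  active: ids {8, 11, 23, 24, 30} → ROUND(AVG(age_days), 2)=26.4, MAX(age_days)=57
  archived: ids {20, 40} → ROUND(AVG(age_days), 2)=37.5, MAX(age_days)=57
  shipped: ids {9, 16, 21, 31, 35, 37} → ROUND(AVG(age_days), 2)=36, MAX(age_days)=59

active | 26.4 | 57 ; shipped | 36 | 59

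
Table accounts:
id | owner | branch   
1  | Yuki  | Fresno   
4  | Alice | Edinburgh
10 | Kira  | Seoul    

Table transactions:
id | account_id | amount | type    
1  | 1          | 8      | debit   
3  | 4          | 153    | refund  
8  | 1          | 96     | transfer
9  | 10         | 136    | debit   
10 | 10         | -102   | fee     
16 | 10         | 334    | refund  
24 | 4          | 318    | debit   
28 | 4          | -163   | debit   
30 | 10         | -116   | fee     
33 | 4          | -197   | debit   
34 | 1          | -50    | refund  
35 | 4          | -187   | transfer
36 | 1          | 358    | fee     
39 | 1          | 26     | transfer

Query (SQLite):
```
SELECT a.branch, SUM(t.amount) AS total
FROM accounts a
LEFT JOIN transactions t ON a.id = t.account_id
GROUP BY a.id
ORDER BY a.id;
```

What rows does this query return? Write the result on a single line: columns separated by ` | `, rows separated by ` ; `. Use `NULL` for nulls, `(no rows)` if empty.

Fresno | 438 ; Edinburgh | -76 ; Seoul | 252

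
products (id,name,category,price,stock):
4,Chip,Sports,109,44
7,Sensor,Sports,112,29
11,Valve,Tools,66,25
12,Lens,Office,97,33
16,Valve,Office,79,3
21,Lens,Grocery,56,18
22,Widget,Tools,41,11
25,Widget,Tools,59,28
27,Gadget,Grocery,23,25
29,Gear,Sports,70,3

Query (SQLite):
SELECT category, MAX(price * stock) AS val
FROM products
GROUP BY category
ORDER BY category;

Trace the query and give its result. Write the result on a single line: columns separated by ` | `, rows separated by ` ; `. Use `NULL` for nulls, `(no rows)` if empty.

Grocery | 1008 ; Office | 3201 ; Sports | 4796 ; Tools | 1652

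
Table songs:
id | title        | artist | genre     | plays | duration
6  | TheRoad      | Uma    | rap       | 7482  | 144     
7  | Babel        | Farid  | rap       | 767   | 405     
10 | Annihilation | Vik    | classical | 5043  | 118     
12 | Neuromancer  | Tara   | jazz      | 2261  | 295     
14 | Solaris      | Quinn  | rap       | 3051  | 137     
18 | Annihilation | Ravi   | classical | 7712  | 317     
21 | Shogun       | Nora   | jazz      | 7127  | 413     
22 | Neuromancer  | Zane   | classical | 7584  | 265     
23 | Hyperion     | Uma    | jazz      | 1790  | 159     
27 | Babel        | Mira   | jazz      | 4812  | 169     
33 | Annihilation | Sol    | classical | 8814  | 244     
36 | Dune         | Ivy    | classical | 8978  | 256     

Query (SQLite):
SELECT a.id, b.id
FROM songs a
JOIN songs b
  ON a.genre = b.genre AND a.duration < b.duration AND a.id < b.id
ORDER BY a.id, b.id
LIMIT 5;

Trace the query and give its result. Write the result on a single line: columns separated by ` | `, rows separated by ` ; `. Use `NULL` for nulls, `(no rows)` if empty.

6 | 7 ; 10 | 18 ; 10 | 22 ; 10 | 33 ; 10 | 36

Pairs (a,b) with same genre, a.duration < b.duration, a.id < b.id.
genre groups: classical:{10,18,22,33,36} jazz:{12,21,23,27} rap:{6,7,14}
Ordered by (a.id, b.id); first 5.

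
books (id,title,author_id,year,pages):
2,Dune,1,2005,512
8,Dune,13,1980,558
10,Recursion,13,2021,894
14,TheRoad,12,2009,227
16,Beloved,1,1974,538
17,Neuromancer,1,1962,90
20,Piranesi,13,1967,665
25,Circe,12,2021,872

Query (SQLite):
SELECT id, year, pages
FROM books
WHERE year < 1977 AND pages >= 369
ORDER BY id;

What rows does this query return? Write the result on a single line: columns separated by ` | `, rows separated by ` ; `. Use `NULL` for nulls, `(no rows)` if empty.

year < 1977: ids {16, 17, 20}
pages >= 369: ids {2, 8, 10, 16, 20, 25}
Combine with AND.

16 | 1974 | 538 ; 20 | 1967 | 665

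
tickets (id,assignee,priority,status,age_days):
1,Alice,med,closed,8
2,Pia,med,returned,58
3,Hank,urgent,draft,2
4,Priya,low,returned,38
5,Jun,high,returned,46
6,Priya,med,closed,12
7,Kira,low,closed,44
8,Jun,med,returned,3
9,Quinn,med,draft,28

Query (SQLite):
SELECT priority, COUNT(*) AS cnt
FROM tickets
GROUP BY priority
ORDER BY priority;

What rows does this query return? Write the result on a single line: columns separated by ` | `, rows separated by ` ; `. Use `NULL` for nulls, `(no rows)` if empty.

high | 1 ; low | 2 ; med | 5 ; urgent | 1

Partition tickets by priority; compute COUNT(*) within each group.
  high: ids {5} → COUNT(*)=1
  low: ids {4, 7} → COUNT(*)=2
  med: ids {1, 2, 6, 8, 9} → COUNT(*)=5
  urgent: ids {3} → COUNT(*)=1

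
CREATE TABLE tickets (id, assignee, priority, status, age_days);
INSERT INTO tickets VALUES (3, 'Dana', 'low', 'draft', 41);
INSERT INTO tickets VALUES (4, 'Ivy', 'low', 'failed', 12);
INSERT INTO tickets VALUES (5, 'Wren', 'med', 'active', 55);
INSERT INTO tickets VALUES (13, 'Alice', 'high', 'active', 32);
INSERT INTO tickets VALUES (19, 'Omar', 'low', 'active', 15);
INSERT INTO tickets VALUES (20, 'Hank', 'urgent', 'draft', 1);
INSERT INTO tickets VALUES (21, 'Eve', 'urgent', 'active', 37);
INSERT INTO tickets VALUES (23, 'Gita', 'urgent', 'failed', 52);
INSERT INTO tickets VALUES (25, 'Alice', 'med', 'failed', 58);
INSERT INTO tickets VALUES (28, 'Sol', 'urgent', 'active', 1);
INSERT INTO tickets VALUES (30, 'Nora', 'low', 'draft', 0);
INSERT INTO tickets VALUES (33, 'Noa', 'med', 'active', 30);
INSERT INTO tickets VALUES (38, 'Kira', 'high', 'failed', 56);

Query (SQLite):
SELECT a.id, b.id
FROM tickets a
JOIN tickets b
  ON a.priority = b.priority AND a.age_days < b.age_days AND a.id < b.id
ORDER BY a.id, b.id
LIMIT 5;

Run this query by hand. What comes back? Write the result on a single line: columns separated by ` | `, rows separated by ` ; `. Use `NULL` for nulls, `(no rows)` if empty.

Pairs (a,b) with same priority, a.age_days < b.age_days, a.id < b.id.
priority groups: high:{13,38} low:{3,4,19,30} med:{5,25,33} urgent:{20,21,23,28}
Ordered by (a.id, b.id); first 5.

4 | 19 ; 5 | 25 ; 13 | 38 ; 20 | 21 ; 20 | 23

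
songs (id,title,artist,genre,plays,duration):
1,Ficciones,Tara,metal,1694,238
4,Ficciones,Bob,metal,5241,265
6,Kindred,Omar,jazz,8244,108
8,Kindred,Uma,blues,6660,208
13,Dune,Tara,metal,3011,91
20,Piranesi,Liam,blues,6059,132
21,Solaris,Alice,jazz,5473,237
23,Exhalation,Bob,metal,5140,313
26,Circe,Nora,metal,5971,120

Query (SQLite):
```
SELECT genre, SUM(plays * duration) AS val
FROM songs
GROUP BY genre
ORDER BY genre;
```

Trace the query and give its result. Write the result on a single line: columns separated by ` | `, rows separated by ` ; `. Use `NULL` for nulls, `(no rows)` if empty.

For each row compute plays * duration.
Group by genre; take SUM of the expression per group.
  blues: ids {8, 20} → SUM(plays * duration)=2185068
  jazz: ids {6, 21} → SUM(plays * duration)=2187453
  metal: ids {1, 4, 13, 23, 26} → SUM(plays * duration)=4391378

blues | 2185068 ; jazz | 2187453 ; metal | 4391378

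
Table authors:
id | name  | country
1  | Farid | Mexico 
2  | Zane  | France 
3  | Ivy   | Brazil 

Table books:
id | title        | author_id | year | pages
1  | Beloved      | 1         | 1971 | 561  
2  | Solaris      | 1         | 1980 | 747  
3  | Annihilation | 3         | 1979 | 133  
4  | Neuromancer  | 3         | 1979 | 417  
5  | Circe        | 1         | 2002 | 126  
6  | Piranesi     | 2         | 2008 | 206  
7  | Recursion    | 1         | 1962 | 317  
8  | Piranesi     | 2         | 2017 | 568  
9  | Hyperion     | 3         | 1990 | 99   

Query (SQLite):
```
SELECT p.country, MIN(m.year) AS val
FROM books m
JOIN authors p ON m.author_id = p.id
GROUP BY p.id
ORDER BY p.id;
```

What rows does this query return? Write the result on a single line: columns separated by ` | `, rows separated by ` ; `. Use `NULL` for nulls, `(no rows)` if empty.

Mexico | 1962 ; France | 2008 ; Brazil | 1979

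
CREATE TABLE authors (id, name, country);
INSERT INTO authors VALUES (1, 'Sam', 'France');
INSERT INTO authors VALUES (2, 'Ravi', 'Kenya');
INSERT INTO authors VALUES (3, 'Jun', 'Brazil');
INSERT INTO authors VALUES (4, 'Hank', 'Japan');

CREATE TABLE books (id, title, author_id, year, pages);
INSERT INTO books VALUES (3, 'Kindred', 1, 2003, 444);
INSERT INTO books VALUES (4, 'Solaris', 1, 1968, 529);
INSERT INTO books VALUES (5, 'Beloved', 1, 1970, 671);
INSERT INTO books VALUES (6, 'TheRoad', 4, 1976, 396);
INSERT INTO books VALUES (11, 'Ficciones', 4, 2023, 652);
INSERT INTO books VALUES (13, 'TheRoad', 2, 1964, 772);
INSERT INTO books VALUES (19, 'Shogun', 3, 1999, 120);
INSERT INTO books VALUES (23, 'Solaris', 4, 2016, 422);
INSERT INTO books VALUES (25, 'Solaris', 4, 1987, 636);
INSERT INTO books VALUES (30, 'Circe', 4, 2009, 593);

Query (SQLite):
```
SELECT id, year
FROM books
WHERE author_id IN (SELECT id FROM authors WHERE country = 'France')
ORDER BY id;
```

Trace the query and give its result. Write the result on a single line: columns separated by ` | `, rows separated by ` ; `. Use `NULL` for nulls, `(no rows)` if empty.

Inner query: authors.id where country = 'France'.
Outer: keep books rows whose author_id is in that set.
Inner query → {1}

3 | 2003 ; 4 | 1968 ; 5 | 1970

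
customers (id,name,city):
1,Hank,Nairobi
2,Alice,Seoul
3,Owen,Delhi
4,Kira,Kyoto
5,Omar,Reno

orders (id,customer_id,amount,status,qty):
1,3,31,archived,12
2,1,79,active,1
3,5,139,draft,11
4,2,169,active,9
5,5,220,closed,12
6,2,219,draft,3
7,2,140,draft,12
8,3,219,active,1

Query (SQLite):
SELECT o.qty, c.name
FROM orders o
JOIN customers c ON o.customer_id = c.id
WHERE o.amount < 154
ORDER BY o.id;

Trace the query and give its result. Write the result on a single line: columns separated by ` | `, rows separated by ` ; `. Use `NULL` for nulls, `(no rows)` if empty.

12 | Owen ; 1 | Hank ; 11 | Omar ; 12 | Alice

Each orders row matches the customers row where customer_id = customers.id.
Then keep rows with o.amount < 154.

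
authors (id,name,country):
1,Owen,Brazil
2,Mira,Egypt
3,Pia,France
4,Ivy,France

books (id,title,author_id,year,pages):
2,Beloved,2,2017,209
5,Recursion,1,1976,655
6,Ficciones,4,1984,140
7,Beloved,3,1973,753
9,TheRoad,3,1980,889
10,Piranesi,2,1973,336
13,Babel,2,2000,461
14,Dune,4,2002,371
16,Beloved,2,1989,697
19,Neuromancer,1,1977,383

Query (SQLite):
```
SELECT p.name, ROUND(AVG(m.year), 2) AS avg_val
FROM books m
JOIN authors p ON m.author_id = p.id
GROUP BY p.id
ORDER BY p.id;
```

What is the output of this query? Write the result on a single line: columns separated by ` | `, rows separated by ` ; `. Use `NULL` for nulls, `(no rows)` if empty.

Owen | 1976.5 ; Mira | 1994.75 ; Pia | 1976.5 ; Ivy | 1993

Join each books row to its authors via author_id.
Group joined rows by authors.id; compute ROUND(AVG(m.year), 2) per group.
  1: ids {5, 19} → ROUND(AVG(m.year), 2)=1976.5
  2: ids {2, 10, 13, 16} → ROUND(AVG(m.year), 2)=1994.75
  3: ids {7, 9} → ROUND(AVG(m.year), 2)=1976.5
  4: ids {6, 14} → ROUND(AVG(m.year), 2)=1993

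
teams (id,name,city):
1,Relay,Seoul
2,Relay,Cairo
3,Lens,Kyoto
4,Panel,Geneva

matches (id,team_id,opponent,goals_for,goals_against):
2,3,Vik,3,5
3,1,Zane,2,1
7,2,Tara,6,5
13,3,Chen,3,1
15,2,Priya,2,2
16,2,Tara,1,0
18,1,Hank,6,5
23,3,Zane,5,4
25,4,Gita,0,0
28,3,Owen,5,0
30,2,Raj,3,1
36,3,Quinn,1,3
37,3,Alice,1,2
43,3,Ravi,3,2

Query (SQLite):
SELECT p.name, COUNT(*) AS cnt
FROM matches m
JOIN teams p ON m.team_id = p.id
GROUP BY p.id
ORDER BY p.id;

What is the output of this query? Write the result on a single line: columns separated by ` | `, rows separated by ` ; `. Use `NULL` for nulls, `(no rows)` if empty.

Join each matches row to its teams via team_id.
Group joined rows by teams.id; compute COUNT(*) per group.
  1: ids {3, 18} → COUNT(*)=2
  2: ids {7, 15, 16, 30} → COUNT(*)=4
  3: ids {2, 13, 23, 28, 36, 37, 43} → COUNT(*)=7
  4: ids {25} → COUNT(*)=1

Relay | 2 ; Relay | 4 ; Lens | 7 ; Panel | 1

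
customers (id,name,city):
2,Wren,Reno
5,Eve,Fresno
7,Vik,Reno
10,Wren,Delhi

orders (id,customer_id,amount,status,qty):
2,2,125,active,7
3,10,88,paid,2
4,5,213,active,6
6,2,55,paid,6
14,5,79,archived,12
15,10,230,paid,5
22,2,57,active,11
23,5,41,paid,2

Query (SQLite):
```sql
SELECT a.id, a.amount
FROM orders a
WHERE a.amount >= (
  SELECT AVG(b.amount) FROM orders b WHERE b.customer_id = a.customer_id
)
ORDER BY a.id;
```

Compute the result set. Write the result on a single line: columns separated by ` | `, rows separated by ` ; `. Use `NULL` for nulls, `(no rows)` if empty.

2 | 125 ; 4 | 213 ; 15 | 230

For each orders row a, compute AVG(amount) over rows sharing a.customer_id.
Keep row a if a.amount >= that per-group AVG.
  customer_id=2: AVG(amount) = 79.0
  customer_id=5: AVG(amount) = 111.0
  customer_id=10: AVG(amount) = 159.0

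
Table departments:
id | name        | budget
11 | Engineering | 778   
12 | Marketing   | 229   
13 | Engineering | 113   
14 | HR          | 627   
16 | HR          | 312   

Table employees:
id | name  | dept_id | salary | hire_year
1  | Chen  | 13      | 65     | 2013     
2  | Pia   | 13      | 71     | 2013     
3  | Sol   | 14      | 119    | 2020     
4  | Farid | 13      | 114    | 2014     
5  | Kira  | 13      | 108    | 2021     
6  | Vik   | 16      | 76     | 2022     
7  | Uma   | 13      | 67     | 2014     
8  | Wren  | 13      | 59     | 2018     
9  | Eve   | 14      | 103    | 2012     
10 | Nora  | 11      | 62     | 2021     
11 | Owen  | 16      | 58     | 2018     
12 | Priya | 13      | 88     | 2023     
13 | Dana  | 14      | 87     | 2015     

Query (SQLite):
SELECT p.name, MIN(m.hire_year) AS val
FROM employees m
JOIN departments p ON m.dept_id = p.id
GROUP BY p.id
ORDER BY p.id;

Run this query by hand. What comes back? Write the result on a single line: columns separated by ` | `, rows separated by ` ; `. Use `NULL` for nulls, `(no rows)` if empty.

Join each employees row to its departments via dept_id.
Group joined rows by departments.id; compute MIN(m.hire_year) per group.
  11: ids {10} → MIN(m.hire_year)=2021
  13: ids {1, 2, 4, 5, 7, 8, 12} → MIN(m.hire_year)=2013
  14: ids {3, 9, 13} → MIN(m.hire_year)=2012
  16: ids {6, 11} → MIN(m.hire_year)=2018

Engineering | 2021 ; Engineering | 2013 ; HR | 2012 ; HR | 2018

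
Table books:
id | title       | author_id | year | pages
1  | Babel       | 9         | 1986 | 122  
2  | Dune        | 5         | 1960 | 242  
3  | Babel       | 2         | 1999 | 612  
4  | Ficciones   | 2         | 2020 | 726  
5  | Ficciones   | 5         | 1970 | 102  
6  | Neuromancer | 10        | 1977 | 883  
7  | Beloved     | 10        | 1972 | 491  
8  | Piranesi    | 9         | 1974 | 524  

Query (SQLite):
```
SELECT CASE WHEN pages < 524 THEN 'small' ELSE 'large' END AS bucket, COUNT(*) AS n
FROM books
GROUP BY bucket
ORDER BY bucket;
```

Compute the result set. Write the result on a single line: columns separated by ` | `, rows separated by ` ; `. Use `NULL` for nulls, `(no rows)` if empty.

large | 4 ; small | 4

Bucket rows by pages < 524 → 'small' else 'large'; count each bucket.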